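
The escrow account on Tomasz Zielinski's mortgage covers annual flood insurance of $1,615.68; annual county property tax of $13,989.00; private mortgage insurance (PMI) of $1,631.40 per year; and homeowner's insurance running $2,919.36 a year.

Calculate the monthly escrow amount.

$1,679.62

Flood insurance = $1,615.68
County property tax = $13,989.00
Private mortgage insurance (PMI) = $1,631.40
Homeowner's insurance = $2,919.36
Yearly total = $20,155.44
Monthly escrow = $20,155.44 / 12 = $1,679.62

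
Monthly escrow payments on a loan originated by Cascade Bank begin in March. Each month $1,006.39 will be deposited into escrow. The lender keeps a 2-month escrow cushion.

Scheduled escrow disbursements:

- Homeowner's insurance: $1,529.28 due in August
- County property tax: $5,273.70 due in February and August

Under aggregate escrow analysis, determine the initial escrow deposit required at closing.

$2,777.42

Cushion = 2 × $1,006.39 = $2,012.78
Trial balance (start $0, +$1,006.39 each month, − disbursements):
  Mar: +$1,006.39 → $1,006.39
  Apr: +$1,006.39 → $2,012.78
  May: +$1,006.39 → $3,019.17
  Jun: +$1,006.39 → $4,025.56
  Jul: +$1,006.39 → $5,031.95
  Aug: +$1,006.39 − $6,802.98 → -$764.64
  Sep: +$1,006.39 → $241.75
  Oct: +$1,006.39 → $1,248.14
  Nov: +$1,006.39 → $2,254.53
  Dec: +$1,006.39 → $3,260.92
  Jan: +$1,006.39 → $4,267.31
  Feb: +$1,006.39 − $5,273.70 → $0.00
Lowest trial balance = -$764.64 (Aug)
Initial deposit = cushion − low point = $2,012.78 − (-$764.64) = $2,777.42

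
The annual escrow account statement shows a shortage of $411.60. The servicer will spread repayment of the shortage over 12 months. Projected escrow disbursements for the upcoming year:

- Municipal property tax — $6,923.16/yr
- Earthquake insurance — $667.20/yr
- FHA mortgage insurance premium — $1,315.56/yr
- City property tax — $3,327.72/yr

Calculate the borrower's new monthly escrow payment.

Municipal property tax — $6,923.16/yr
Earthquake insurance — $667.20/yr
FHA mortgage insurance premium — $1,315.56/yr
City property tax — $3,327.72/yr
Total per year = $6,923.16 + $667.20 + $1,315.56 + $3,327.72 = $12,233.64
Per month = $12,233.64 ÷ 12 = $1,019.47
Monthly shortage recovery: $411.60 ÷ 12 = $34.30
Adjusted monthly = $1,019.47 + $34.30 = $1,053.77

$1,053.77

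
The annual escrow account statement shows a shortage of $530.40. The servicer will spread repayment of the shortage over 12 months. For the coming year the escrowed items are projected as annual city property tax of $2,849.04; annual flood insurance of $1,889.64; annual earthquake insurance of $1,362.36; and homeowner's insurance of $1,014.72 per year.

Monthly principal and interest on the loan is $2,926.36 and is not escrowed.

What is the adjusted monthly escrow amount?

City property tax — $2,849.04
Flood insurance — $1,889.64
Earthquake insurance — $1,362.36
Homeowner's insurance — $1,014.72
Yearly total = $7,115.76
Monthly = $7,115.76 ÷ 12 = $592.98
Shortage per month = $530.40 ÷ 12 = $44.20
New monthly escrow = $592.98 + $44.20 = $637.18

$637.18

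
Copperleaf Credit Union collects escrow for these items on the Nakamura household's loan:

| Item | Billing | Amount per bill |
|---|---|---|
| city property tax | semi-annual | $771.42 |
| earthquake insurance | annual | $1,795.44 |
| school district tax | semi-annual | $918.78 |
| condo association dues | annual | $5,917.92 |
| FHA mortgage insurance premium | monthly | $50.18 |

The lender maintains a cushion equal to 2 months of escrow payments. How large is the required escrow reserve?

City property tax — $771.42 × 2 = $1,542.84/yr
Earthquake insurance — $1,795.44/yr
School district tax — $918.78 × 2 = $1,837.56/yr
Condo association dues — $5,917.92/yr
FHA mortgage insurance premium — $50.18 × 12 = $602.16/yr
Annual escrow total = $11,695.92
Per month = $11,695.92 ÷ 12 = $974.66
Required cushion = 2 × $974.66 = $1,949.32

$1,949.32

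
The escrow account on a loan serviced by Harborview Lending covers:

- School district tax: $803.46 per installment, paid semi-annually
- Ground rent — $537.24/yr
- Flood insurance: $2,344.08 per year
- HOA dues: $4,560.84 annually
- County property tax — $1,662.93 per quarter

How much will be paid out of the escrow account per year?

$15,700.80

School district tax: $803.46 × 2 = $1,606.92
Ground rent: $537.24
Flood insurance: $2,344.08
HOA dues: $4,560.84
County property tax: $1,662.93 × 4 = $6,651.72
Total annual escrow = $15,700.80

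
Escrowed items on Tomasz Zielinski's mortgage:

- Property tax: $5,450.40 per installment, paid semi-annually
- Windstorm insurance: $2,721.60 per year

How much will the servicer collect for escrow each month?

Property tax — $5,450.40 × 2 = $10,900.80 annually
Windstorm insurance — $2,721.60 annually
Yearly total = $10,900.80 + $2,721.60 = $13,622.40
Per month = $13,622.40 ÷ 12 = $1,135.20

$1,135.20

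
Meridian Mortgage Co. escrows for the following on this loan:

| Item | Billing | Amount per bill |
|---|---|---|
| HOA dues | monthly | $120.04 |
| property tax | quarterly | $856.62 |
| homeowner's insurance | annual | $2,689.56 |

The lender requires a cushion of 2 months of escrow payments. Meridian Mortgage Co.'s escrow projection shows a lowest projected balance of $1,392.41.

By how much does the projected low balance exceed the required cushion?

$132.99

HOA dues — $120.04 × 12 = $1,440.48 per year
Property tax — $856.62 × 4 = $3,426.48 per year
Homeowner's insurance — $2,689.56 per year
Total annual escrow = $7,556.52
Monthly = $7,556.52 ÷ 12 = $629.71
Cushion = 2 × $629.71 = $1,259.42
Excess over cushion: $1,392.41 − $1,259.42 = $132.99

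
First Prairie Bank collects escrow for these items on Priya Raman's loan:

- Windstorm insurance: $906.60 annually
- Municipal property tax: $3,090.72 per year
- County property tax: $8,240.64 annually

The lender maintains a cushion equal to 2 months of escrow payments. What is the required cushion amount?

Windstorm insurance = $906.60 annually
Municipal property tax = $3,090.72 annually
County property tax = $8,240.64 annually
Yearly total = $906.60 + $3,090.72 + $8,240.64 = $12,237.96
Monthly = $12,237.96 ÷ 12 = $1,019.83
Cushion = 2 × $1,019.83 = $2,039.66

$2,039.66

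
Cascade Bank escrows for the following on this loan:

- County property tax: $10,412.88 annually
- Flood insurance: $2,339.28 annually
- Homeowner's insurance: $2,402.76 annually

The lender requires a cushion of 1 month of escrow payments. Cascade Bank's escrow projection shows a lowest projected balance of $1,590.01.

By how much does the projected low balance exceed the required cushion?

County property tax = $10,412.88 annually
Flood insurance = $2,339.28 annually
Homeowner's insurance = $2,402.76 annually
Total annual escrow = $10,412.88 + $2,339.28 + $2,402.76 = $15,154.92
Monthly escrow = $15,154.92 / 12 = $1,262.91
Required reserve = 1 × $1,262.91 = $1,262.91
Excess over cushion: $1,590.01 − $1,262.91 = $327.10

$327.10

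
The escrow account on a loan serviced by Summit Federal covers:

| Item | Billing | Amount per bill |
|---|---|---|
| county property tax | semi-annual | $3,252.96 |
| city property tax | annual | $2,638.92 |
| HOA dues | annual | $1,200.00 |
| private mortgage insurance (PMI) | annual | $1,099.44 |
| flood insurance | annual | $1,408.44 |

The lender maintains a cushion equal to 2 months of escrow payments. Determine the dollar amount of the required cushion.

County property tax = $3,252.96 × 2 = $6,505.92
City property tax = $2,638.92
HOA dues = $1,200.00
Private mortgage insurance (PMI) = $1,099.44
Flood insurance = $1,408.44
Yearly total = $6,505.92 + $2,638.92 + $1,200.00 + $1,099.44 + $1,408.44 = $12,852.72
Base monthly escrow = $12,852.72 / 12 = $1,071.06
Cushion = 2 × $1,071.06 = $2,142.12

$2,142.12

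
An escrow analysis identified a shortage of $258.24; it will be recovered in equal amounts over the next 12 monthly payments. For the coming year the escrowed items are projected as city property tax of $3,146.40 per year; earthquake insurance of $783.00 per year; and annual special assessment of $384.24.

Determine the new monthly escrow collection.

$380.99

City property tax — $3,146.40 per year
Earthquake insurance — $783.00 per year
Special assessment — $384.24 per year
Annual escrow total = $3,146.40 + $783.00 + $384.24 = $4,313.64
Monthly = $4,313.64 / 12 = $359.47
Monthly shortage recovery: $258.24 ÷ 12 = $21.52
New monthly escrow = $359.47 + $21.52 = $380.99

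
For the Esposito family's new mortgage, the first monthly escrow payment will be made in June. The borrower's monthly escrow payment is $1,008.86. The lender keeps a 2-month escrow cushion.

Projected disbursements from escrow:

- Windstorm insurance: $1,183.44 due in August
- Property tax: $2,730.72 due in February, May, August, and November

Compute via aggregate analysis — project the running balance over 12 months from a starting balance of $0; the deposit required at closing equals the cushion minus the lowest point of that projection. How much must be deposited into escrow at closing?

$2,905.30

Cushion = 2 × $1,008.86 = $2,017.72
Trial balance (start $0, +$1,008.86 each month, − disbursements):
  Jun: +$1,008.86 → $1,008.86
  Jul: +$1,008.86 → $2,017.72
  Aug: +$1,008.86 − $3,914.16 → -$887.58
  Sep: +$1,008.86 → $121.28
  Oct: +$1,008.86 → $1,130.14
  Nov: +$1,008.86 − $2,730.72 → -$591.72
  Dec: +$1,008.86 → $417.14
  Jan: +$1,008.86 → $1,426.00
  Feb: +$1,008.86 − $2,730.72 → -$295.86
  Mar: +$1,008.86 → $713.00
  Apr: +$1,008.86 → $1,721.86
  May: +$1,008.86 − $2,730.72 → $0.00
Lowest trial balance = -$887.58 (Aug)
Initial deposit = cushion − low point = $2,017.72 − (-$887.58) = $2,905.30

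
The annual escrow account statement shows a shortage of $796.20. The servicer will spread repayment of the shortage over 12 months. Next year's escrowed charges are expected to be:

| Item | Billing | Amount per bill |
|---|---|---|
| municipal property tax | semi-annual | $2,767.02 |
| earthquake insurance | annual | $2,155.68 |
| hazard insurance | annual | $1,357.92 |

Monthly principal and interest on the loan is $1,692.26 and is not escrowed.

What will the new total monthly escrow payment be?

$820.32

Municipal property tax: $2,767.02 × 2 = $5,534.04
Earthquake insurance: $2,155.68
Hazard insurance: $1,357.92
Combined annual = $5,534.04 + $2,155.68 + $1,357.92 = $9,047.64
Monthly = $9,047.64 ÷ 12 = $753.97
Shortage per month = $796.20 ÷ 12 = $66.35
New monthly escrow = $753.97 + $66.35 = $820.32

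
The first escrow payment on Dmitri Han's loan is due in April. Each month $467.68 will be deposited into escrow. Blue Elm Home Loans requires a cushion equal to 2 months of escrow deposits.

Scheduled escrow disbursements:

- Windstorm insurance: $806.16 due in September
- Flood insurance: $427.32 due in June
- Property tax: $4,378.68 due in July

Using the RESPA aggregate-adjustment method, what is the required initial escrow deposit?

$3,870.64

Cushion = 2 × $467.68 = $935.36
Trial balance (start $0, +$467.68 each month, − disbursements):
  Apr: +$467.68 → $467.68
  May: +$467.68 → $935.36
  Jun: +$467.68 − $427.32 → $975.72
  Jul: +$467.68 − $4,378.68 → -$2,935.28
  Aug: +$467.68 → -$2,467.60
  Sep: +$467.68 − $806.16 → -$2,806.08
  Oct: +$467.68 → -$2,338.40
  Nov: +$467.68 → -$1,870.72
  Dec: +$467.68 → -$1,403.04
  Jan: +$467.68 → -$935.36
  Feb: +$467.68 → -$467.68
  Mar: +$467.68 → $0.00
Lowest trial balance = -$2,935.28 (Jul)
Initial deposit = cushion − low point = $935.36 − (-$2,935.28) = $3,870.64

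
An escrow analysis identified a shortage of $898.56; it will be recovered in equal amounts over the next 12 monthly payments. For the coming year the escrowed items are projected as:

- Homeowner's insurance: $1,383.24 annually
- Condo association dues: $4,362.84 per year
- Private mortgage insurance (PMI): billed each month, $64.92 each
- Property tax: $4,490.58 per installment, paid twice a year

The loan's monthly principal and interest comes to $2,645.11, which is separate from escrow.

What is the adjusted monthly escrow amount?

$1,367.07

Homeowner's insurance: $1,383.24/yr
Condo association dues: $4,362.84/yr
Private mortgage insurance (PMI): $64.92 × 12 = $779.04/yr
Property tax: $4,490.58 × 2 = $8,981.16/yr
Total per year = $15,506.28
Per month = $15,506.28 / 12 = $1,292.19
Monthly shortage recovery: $898.56 / 12 = $74.88
New monthly escrow = $1,292.19 + $74.88 = $1,367.07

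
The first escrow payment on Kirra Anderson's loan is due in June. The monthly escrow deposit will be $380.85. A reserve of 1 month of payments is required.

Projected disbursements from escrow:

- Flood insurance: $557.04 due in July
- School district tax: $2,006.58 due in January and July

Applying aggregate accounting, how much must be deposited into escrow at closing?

$2,182.77

Cushion = 1 × $380.85 = $380.85
Trial balance (start $0, +$380.85 each month, − disbursements):
  Jun: +$380.85 → $380.85
  Jul: +$380.85 − $2,563.62 → -$1,801.92
  Aug: +$380.85 → -$1,421.07
  Sep: +$380.85 → -$1,040.22
  Oct: +$380.85 → -$659.37
  Nov: +$380.85 → -$278.52
  Dec: +$380.85 → $102.33
  Jan: +$380.85 − $2,006.58 → -$1,523.40
  Feb: +$380.85 → -$1,142.55
  Mar: +$380.85 → -$761.70
  Apr: +$380.85 → -$380.85
  May: +$380.85 → $0.00
Lowest trial balance = -$1,801.92 (Jul)
Initial deposit = cushion − low point = $380.85 − (-$1,801.92) = $2,182.77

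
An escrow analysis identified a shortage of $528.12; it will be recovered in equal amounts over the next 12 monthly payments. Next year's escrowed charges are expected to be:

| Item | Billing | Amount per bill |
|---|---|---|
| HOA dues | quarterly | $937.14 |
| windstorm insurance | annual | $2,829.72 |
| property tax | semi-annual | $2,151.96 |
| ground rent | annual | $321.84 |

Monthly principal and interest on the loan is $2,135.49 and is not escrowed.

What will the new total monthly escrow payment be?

$977.68

HOA dues: $937.14 × 4 = $3,748.56
Windstorm insurance: $2,829.72
Property tax: $2,151.96 × 2 = $4,303.92
Ground rent: $321.84
Total annual escrow = $11,204.04
Monthly = $11,204.04 / 12 = $933.67
Monthly shortage recovery: $528.12 / 12 = $44.01
New monthly escrow = $933.67 + $44.01 = $977.68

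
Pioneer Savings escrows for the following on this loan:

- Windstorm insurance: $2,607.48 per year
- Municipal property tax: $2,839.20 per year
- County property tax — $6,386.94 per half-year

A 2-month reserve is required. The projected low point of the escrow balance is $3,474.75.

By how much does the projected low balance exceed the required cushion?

$437.99

Windstorm insurance = $2,607.48 per year
Municipal property tax = $2,839.20 per year
County property tax = $6,386.94 × 2 = $12,773.88 per year
Total annual escrow = $2,607.48 + $2,839.20 + $12,773.88 = $18,220.56
Monthly escrow = $18,220.56 / 12 = $1,518.38
Required reserve = 2 × $1,518.38 = $3,036.76
Surplus = $3,474.75 − $3,036.76 = $437.99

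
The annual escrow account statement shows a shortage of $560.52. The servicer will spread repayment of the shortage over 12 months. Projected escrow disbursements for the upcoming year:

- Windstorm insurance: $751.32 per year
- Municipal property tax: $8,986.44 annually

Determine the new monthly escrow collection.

Windstorm insurance: $751.32
Municipal property tax: $8,986.44
Annual escrow total = $751.32 + $8,986.44 = $9,737.76
Monthly escrow = $9,737.76 ÷ 12 = $811.48
Shortage spread = $560.52 ÷ 12 = $46.71/mo
Adjusted monthly = $811.48 + $46.71 = $858.19

$858.19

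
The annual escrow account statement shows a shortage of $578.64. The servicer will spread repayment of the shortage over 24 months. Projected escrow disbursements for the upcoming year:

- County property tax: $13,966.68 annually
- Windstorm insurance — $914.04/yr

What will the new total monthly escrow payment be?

$1,264.17

County property tax = $13,966.68 per year
Windstorm insurance = $914.04 per year
Combined annual = $13,966.68 + $914.04 = $14,880.72
Base monthly escrow = $14,880.72 / 12 = $1,240.06
Shortage per month = $578.64 / 24 = $24.11
Adjusted monthly = $1,240.06 + $24.11 = $1,264.17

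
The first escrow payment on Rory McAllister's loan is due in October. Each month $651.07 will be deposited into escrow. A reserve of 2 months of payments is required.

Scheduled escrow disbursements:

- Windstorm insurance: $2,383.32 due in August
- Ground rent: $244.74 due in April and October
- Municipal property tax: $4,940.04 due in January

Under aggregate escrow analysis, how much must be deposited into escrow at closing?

$3,882.64

Cushion = 2 × $651.07 = $1,302.14
Trial balance (start $0, +$651.07 each month, − disbursements):
  Oct: +$651.07 − $244.74 → $406.33
  Nov: +$651.07 → $1,057.40
  Dec: +$651.07 → $1,708.47
  Jan: +$651.07 − $4,940.04 → -$2,580.50
  Feb: +$651.07 → -$1,929.43
  Mar: +$651.07 → -$1,278.36
  Apr: +$651.07 − $244.74 → -$872.03
  May: +$651.07 → -$220.96
  Jun: +$651.07 → $430.11
  Jul: +$651.07 → $1,081.18
  Aug: +$651.07 − $2,383.32 → -$651.07
  Sep: +$651.07 → $0.00
Lowest trial balance = -$2,580.50 (Jan)
Initial deposit = cushion − low point = $1,302.14 − (-$2,580.50) = $3,882.64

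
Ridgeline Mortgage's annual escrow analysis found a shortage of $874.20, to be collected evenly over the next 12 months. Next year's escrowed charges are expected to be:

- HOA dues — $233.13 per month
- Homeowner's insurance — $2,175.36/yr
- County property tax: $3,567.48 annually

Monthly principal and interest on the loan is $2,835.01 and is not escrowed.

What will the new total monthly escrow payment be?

$784.55

HOA dues — $233.13 × 12 = $2,797.56
Homeowner's insurance — $2,175.36
County property tax — $3,567.48
Combined annual = $8,540.40
Base monthly escrow = $8,540.40 ÷ 12 = $711.70
Shortage spread = $874.20 / 12 = $72.85/mo
Adjusted monthly = $711.70 + $72.85 = $784.55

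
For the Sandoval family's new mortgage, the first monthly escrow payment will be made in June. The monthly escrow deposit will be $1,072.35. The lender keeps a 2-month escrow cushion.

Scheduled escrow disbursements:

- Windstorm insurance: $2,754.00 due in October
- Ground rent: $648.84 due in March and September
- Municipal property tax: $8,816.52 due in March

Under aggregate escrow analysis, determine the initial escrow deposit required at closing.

$4,289.40

Cushion = 2 × $1,072.35 = $2,144.70
Trial balance (start $0, +$1,072.35 each month, − disbursements):
  Jun: +$1,072.35 → $1,072.35
  Jul: +$1,072.35 → $2,144.70
  Aug: +$1,072.35 → $3,217.05
  Sep: +$1,072.35 − $648.84 → $3,640.56
  Oct: +$1,072.35 − $2,754.00 → $1,958.91
  Nov: +$1,072.35 → $3,031.26
  Dec: +$1,072.35 → $4,103.61
  Jan: +$1,072.35 → $5,175.96
  Feb: +$1,072.35 → $6,248.31
  Mar: +$1,072.35 − $9,465.36 → -$2,144.70
  Apr: +$1,072.35 → -$1,072.35
  May: +$1,072.35 → $0.00
Lowest trial balance = -$2,144.70 (Mar)
Initial deposit = cushion − low point = $2,144.70 − (-$2,144.70) = $4,289.40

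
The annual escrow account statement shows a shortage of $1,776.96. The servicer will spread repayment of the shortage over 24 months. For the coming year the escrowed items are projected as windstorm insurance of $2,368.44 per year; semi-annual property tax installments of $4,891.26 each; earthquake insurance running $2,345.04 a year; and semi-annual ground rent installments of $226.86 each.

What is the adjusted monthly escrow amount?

$1,319.85

Windstorm insurance = $2,368.44 per year
Property tax = $4,891.26 × 2 = $9,782.52 per year
Earthquake insurance = $2,345.04 per year
Ground rent = $226.86 × 2 = $453.72 per year
Combined annual = $2,368.44 + $9,782.52 + $2,345.04 + $453.72 = $14,949.72
Monthly escrow = $14,949.72 ÷ 12 = $1,245.81
Shortage per month = $1,776.96 ÷ 24 = $74.04
Adjusted monthly = $1,245.81 + $74.04 = $1,319.85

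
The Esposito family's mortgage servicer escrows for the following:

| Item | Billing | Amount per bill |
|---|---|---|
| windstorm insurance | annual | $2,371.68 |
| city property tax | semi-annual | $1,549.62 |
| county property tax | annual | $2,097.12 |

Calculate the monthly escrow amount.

$630.67

Windstorm insurance — $2,371.68 annually
City property tax — $1,549.62 × 2 = $3,099.24 annually
County property tax — $2,097.12 annually
Combined annual = $2,371.68 + $3,099.24 + $2,097.12 = $7,568.04
Monthly escrow = $7,568.04 / 12 = $630.67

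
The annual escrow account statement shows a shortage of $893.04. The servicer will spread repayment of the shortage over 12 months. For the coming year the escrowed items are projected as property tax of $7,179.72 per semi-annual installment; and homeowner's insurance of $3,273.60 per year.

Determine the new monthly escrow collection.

Property tax = $7,179.72 × 2 = $14,359.44/yr
Homeowner's insurance = $3,273.60/yr
Yearly total = $17,633.04
Base monthly escrow = $17,633.04 / 12 = $1,469.42
Monthly shortage recovery: $893.04 / 12 = $74.42
New monthly escrow = $1,469.42 + $74.42 = $1,543.84

$1,543.84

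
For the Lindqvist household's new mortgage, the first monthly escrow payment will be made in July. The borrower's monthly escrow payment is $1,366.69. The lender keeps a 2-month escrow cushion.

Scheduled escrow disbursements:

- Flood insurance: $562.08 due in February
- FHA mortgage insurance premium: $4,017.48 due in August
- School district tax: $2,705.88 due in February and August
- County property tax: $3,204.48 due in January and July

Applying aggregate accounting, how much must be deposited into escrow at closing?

Cushion = 2 × $1,366.69 = $2,733.38
Trial balance (start $0, +$1,366.69 each month, − disbursements):
  Jul: +$1,366.69 − $3,204.48 → -$1,837.79
  Aug: +$1,366.69 − $6,723.36 → -$7,194.46
  Sep: +$1,366.69 → -$5,827.77
  Oct: +$1,366.69 → -$4,461.08
  Nov: +$1,366.69 → -$3,094.39
  Dec: +$1,366.69 → -$1,727.70
  Jan: +$1,366.69 − $3,204.48 → -$3,565.49
  Feb: +$1,366.69 − $3,267.96 → -$5,466.76
  Mar: +$1,366.69 → -$4,100.07
  Apr: +$1,366.69 → -$2,733.38
  May: +$1,366.69 → -$1,366.69
  Jun: +$1,366.69 → $0.00
Lowest trial balance = -$7,194.46 (Aug)
Initial deposit = cushion − low point = $2,733.38 − (-$7,194.46) = $9,927.84

$9,927.84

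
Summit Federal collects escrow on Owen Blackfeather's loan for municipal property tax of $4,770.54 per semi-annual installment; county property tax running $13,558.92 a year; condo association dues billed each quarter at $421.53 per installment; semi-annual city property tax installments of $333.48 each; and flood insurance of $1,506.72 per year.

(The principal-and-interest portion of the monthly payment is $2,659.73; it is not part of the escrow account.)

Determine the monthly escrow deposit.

$2,246.65

Municipal property tax: $4,770.54 × 2 = $9,541.08
County property tax: $13,558.92
Condo association dues: $421.53 × 4 = $1,686.12
City property tax: $333.48 × 2 = $666.96
Flood insurance: $1,506.72
Yearly total = $26,959.80
Base monthly escrow = $26,959.80 / 12 = $2,246.65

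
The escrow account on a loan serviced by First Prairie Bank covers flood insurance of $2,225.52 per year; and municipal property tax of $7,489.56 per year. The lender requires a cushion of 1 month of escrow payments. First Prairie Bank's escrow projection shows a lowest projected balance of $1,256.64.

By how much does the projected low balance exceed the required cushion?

$447.05

Flood insurance — $2,225.52 annually
Municipal property tax — $7,489.56 annually
Combined annual = $2,225.52 + $7,489.56 = $9,715.08
Monthly escrow = $9,715.08 ÷ 12 = $809.59
Required cushion = 1 × $809.59 = $809.59
Surplus = $1,256.64 − $809.59 = $447.05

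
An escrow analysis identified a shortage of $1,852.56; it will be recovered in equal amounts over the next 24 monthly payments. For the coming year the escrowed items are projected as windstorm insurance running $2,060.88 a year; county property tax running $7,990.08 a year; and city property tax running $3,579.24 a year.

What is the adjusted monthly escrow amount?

Windstorm insurance: $2,060.88
County property tax: $7,990.08
City property tax: $3,579.24
Annual escrow total = $2,060.88 + $7,990.08 + $3,579.24 = $13,630.20
Base monthly escrow = $13,630.20 / 12 = $1,135.85
Shortage spread = $1,852.56 / 24 = $77.19/mo
New monthly escrow = $1,135.85 + $77.19 = $1,213.04

$1,213.04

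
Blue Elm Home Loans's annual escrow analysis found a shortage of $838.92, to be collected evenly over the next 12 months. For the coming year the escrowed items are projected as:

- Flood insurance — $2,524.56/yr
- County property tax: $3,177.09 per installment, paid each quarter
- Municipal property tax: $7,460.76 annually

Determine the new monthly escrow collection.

Flood insurance — $2,524.56 per year
County property tax — $3,177.09 × 4 = $12,708.36 per year
Municipal property tax — $7,460.76 per year
Total per year = $2,524.56 + $12,708.36 + $7,460.76 = $22,693.68
Per month = $22,693.68 ÷ 12 = $1,891.14
Shortage spread = $838.92 / 12 = $69.91/mo
Adjusted monthly = $1,891.14 + $69.91 = $1,961.05

$1,961.05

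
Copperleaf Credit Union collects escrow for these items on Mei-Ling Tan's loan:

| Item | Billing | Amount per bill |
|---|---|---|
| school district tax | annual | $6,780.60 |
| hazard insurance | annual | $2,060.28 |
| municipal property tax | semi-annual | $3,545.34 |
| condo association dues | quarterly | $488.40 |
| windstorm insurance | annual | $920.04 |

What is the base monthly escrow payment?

$1,567.10

School district tax — $6,780.60
Hazard insurance — $2,060.28
Municipal property tax — $3,545.34 × 2 = $7,090.68
Condo association dues — $488.40 × 4 = $1,953.60
Windstorm insurance — $920.04
Total annual escrow = $18,805.20
Per month = $18,805.20 / 12 = $1,567.10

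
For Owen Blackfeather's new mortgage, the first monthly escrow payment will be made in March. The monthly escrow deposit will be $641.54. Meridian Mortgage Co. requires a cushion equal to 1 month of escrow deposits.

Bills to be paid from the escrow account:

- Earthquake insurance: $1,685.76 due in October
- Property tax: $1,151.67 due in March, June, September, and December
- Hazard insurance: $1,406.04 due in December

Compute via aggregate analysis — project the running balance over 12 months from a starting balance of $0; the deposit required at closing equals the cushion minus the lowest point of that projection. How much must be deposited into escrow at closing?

$1,924.62

Cushion = 1 × $641.54 = $641.54
Trial balance (start $0, +$641.54 each month, − disbursements):
  Mar: +$641.54 − $1,151.67 → -$510.13
  Apr: +$641.54 → $131.41
  May: +$641.54 → $772.95
  Jun: +$641.54 − $1,151.67 → $262.82
  Jul: +$641.54 → $904.36
  Aug: +$641.54 → $1,545.90
  Sep: +$641.54 − $1,151.67 → $1,035.77
  Oct: +$641.54 − $1,685.76 → -$8.45
  Nov: +$641.54 → $633.09
  Dec: +$641.54 − $2,557.71 → -$1,283.08
  Jan: +$641.54 → -$641.54
  Feb: +$641.54 → $0.00
Lowest trial balance = -$1,283.08 (Dec)
Initial deposit = cushion − low point = $641.54 − (-$1,283.08) = $1,924.62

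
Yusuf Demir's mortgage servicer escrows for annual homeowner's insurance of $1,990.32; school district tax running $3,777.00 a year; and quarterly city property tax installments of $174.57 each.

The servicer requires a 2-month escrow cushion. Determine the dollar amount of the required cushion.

$1,077.60

Homeowner's insurance: $1,990.32/yr
School district tax: $3,777.00/yr
City property tax: $174.57 × 4 = $698.28/yr
Yearly total = $1,990.32 + $3,777.00 + $698.28 = $6,465.60
Base monthly escrow = $6,465.60 ÷ 12 = $538.80
Required cushion = 2 × $538.80 = $1,077.60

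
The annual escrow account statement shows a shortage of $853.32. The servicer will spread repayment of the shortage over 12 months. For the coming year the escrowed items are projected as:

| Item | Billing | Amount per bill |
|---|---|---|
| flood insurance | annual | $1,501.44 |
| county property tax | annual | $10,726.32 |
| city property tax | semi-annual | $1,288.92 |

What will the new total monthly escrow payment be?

Flood insurance — $1,501.44
County property tax — $10,726.32
City property tax — $1,288.92 × 2 = $2,577.84
Combined annual = $1,501.44 + $10,726.32 + $2,577.84 = $14,805.60
Per month = $14,805.60 ÷ 12 = $1,233.80
Shortage per month = $853.32 / 12 = $71.11
Adjusted monthly = $1,233.80 + $71.11 = $1,304.91

$1,304.91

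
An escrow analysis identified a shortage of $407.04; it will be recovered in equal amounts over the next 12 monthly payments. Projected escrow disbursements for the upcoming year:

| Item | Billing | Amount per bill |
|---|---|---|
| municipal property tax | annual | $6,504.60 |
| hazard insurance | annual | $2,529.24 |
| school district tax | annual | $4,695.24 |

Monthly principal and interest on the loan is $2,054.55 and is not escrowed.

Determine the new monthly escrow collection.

$1,178.01

Municipal property tax = $6,504.60
Hazard insurance = $2,529.24
School district tax = $4,695.24
Total per year = $6,504.60 + $2,529.24 + $4,695.24 = $13,729.08
Per month = $13,729.08 ÷ 12 = $1,144.09
Monthly shortage recovery: $407.04 ÷ 12 = $33.92
Adjusted monthly = $1,144.09 + $33.92 = $1,178.01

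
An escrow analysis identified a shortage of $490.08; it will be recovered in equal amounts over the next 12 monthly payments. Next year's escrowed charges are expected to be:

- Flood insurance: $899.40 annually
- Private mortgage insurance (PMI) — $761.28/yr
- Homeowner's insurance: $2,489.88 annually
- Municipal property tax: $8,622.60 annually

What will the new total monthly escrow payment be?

Flood insurance: $899.40
Private mortgage insurance (PMI): $761.28
Homeowner's insurance: $2,489.88
Municipal property tax: $8,622.60
Annual escrow total = $12,773.16
Base monthly escrow = $12,773.16 / 12 = $1,064.43
Monthly shortage recovery: $490.08 ÷ 12 = $40.84
New monthly escrow = $1,064.43 + $40.84 = $1,105.27

$1,105.27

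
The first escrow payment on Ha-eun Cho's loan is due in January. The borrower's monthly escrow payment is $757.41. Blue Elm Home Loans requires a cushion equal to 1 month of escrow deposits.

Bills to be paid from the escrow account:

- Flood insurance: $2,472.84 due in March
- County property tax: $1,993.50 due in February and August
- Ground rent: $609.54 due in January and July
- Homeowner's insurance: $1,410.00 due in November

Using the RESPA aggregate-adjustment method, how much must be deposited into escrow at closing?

$3,561.06

Cushion = 1 × $757.41 = $757.41
Trial balance (start $0, +$757.41 each month, − disbursements):
  Jan: +$757.41 − $609.54 → $147.87
  Feb: +$757.41 − $1,993.50 → -$1,088.22
  Mar: +$757.41 − $2,472.84 → -$2,803.65
  Apr: +$757.41 → -$2,046.24
  May: +$757.41 → -$1,288.83
  Jun: +$757.41 → -$531.42
  Jul: +$757.41 − $609.54 → -$383.55
  Aug: +$757.41 − $1,993.50 → -$1,619.64
  Sep: +$757.41 → -$862.23
  Oct: +$757.41 → -$104.82
  Nov: +$757.41 − $1,410.00 → -$757.41
  Dec: +$757.41 → $0.00
Lowest trial balance = -$2,803.65 (Mar)
Initial deposit = cushion − low point = $757.41 − (-$2,803.65) = $3,561.06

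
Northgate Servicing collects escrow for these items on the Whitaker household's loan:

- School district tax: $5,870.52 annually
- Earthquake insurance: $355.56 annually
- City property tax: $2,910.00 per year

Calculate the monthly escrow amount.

School district tax = $5,870.52/yr
Earthquake insurance = $355.56/yr
City property tax = $2,910.00/yr
Total per year = $5,870.52 + $355.56 + $2,910.00 = $9,136.08
Monthly escrow = $9,136.08 / 12 = $761.34

$761.34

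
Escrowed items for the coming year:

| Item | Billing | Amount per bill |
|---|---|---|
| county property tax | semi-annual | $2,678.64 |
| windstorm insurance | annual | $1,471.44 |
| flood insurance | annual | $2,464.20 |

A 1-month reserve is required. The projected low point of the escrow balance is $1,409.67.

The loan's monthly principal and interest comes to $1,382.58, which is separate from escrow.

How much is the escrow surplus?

County property tax — $2,678.64 × 2 = $5,357.28/yr
Windstorm insurance — $1,471.44/yr
Flood insurance — $2,464.20/yr
Total per year = $5,357.28 + $1,471.44 + $2,464.20 = $9,292.92
Monthly escrow = $9,292.92 ÷ 12 = $774.41
Cushion = 1 × $774.41 = $774.41
Surplus = $1,409.67 − $774.41 = $635.26

$635.26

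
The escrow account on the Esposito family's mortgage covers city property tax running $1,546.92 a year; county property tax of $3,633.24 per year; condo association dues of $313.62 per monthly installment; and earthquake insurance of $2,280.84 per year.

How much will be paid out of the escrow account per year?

$11,224.44

City property tax: $1,546.92/yr
County property tax: $3,633.24/yr
Condo association dues: $313.62 × 12 = $3,763.44/yr
Earthquake insurance: $2,280.84/yr
Total per year = $1,546.92 + $3,633.24 + $3,763.44 + $2,280.84 = $11,224.44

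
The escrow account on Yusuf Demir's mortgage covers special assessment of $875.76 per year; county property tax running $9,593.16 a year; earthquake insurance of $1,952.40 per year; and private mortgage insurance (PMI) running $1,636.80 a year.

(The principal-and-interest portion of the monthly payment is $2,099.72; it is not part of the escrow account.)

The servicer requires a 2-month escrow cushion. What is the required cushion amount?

$2,343.02

Special assessment: $875.76 annually
County property tax: $9,593.16 annually
Earthquake insurance: $1,952.40 annually
Private mortgage insurance (PMI): $1,636.80 annually
Total per year = $875.76 + $9,593.16 + $1,952.40 + $1,636.80 = $14,058.12
Monthly escrow = $14,058.12 ÷ 12 = $1,171.51
Cushion = 2 × $1,171.51 = $2,343.02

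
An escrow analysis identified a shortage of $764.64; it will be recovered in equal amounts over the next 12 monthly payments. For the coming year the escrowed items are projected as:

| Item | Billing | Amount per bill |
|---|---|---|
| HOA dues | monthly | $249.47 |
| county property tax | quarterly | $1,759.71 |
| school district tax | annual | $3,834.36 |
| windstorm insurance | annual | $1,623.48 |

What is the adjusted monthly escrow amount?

$1,354.58

HOA dues = $249.47 × 12 = $2,993.64/yr
County property tax = $1,759.71 × 4 = $7,038.84/yr
School district tax = $3,834.36/yr
Windstorm insurance = $1,623.48/yr
Total annual escrow = $2,993.64 + $7,038.84 + $3,834.36 + $1,623.48 = $15,490.32
Monthly = $15,490.32 ÷ 12 = $1,290.86
Monthly shortage recovery: $764.64 / 12 = $63.72
New monthly escrow = $1,290.86 + $63.72 = $1,354.58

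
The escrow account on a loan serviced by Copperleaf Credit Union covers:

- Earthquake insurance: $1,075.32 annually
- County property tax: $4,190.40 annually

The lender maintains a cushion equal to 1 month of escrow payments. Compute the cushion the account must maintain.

$438.81

Earthquake insurance — $1,075.32 annually
County property tax — $4,190.40 annually
Yearly total = $5,265.72
Monthly escrow = $5,265.72 / 12 = $438.81
Cushion = 1 × $438.81 = $438.81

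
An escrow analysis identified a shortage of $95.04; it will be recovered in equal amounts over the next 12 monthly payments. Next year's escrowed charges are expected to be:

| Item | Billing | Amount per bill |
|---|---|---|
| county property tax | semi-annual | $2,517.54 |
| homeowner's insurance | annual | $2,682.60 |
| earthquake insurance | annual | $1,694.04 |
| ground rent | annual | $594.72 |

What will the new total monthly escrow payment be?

County property tax = $2,517.54 × 2 = $5,035.08 per year
Homeowner's insurance = $2,682.60 per year
Earthquake insurance = $1,694.04 per year
Ground rent = $594.72 per year
Total per year = $10,006.44
Per month = $10,006.44 ÷ 12 = $833.87
Monthly shortage recovery: $95.04 ÷ 12 = $7.92
New monthly escrow = $833.87 + $7.92 = $841.79

$841.79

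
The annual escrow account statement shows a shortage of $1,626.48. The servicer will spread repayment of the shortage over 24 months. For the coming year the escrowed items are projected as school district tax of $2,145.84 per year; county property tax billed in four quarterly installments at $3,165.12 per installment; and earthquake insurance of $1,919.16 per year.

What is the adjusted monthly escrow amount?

School district tax = $2,145.84 per year
County property tax = $3,165.12 × 4 = $12,660.48 per year
Earthquake insurance = $1,919.16 per year
Annual escrow total = $16,725.48
Monthly escrow = $16,725.48 ÷ 12 = $1,393.79
Shortage per month = $1,626.48 ÷ 24 = $67.77
Adjusted monthly = $1,393.79 + $67.77 = $1,461.56

$1,461.56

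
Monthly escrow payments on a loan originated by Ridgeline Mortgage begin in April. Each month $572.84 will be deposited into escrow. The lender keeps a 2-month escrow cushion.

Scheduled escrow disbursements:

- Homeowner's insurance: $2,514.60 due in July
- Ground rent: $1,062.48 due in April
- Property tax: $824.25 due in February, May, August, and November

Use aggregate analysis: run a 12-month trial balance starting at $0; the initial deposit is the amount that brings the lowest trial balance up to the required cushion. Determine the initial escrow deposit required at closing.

$3,507.06

Cushion = 2 × $572.84 = $1,145.68
Trial balance (start $0, +$572.84 each month, − disbursements):
  Apr: +$572.84 − $1,062.48 → -$489.64
  May: +$572.84 − $824.25 → -$741.05
  Jun: +$572.84 → -$168.21
  Jul: +$572.84 − $2,514.60 → -$2,109.97
  Aug: +$572.84 − $824.25 → -$2,361.38
  Sep: +$572.84 → -$1,788.54
  Oct: +$572.84 → -$1,215.70
  Nov: +$572.84 − $824.25 → -$1,467.11
  Dec: +$572.84 → -$894.27
  Jan: +$572.84 → -$321.43
  Feb: +$572.84 − $824.25 → -$572.84
  Mar: +$572.84 → $0.00
Lowest trial balance = -$2,361.38 (Aug)
Initial deposit = cushion − low point = $1,145.68 − (-$2,361.38) = $3,507.06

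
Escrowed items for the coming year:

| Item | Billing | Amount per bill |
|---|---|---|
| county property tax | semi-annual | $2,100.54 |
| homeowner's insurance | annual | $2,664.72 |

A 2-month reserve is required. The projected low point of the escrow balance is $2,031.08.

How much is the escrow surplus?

County property tax = $2,100.54 × 2 = $4,201.08 per year
Homeowner's insurance = $2,664.72 per year
Total per year = $4,201.08 + $2,664.72 = $6,865.80
Base monthly escrow = $6,865.80 / 12 = $572.15
Required reserve = 2 × $572.15 = $1,144.30
Surplus = $2,031.08 − $1,144.30 = $886.78

$886.78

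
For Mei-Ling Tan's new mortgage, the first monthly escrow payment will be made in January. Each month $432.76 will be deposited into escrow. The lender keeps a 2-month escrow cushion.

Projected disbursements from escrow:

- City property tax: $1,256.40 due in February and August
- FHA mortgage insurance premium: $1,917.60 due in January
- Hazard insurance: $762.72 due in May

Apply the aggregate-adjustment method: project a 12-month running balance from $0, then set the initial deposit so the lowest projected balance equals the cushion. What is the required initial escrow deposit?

$3,174.00

Cushion = 2 × $432.76 = $865.52
Trial balance (start $0, +$432.76 each month, − disbursements):
  Jan: +$432.76 − $1,917.60 → -$1,484.84
  Feb: +$432.76 − $1,256.40 → -$2,308.48
  Mar: +$432.76 → -$1,875.72
  Apr: +$432.76 → -$1,442.96
  May: +$432.76 − $762.72 → -$1,772.92
  Jun: +$432.76 → -$1,340.16
  Jul: +$432.76 → -$907.40
  Aug: +$432.76 − $1,256.40 → -$1,731.04
  Sep: +$432.76 → -$1,298.28
  Oct: +$432.76 → -$865.52
  Nov: +$432.76 → -$432.76
  Dec: +$432.76 → $0.00
Lowest trial balance = -$2,308.48 (Feb)
Initial deposit = cushion − low point = $865.52 − (-$2,308.48) = $3,174.00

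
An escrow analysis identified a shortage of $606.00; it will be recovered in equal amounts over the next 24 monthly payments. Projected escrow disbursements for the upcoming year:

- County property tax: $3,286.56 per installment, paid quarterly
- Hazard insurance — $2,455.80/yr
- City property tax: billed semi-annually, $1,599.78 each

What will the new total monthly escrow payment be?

$1,592.05

County property tax — $3,286.56 × 4 = $13,146.24 per year
Hazard insurance — $2,455.80 per year
City property tax — $1,599.78 × 2 = $3,199.56 per year
Combined annual = $13,146.24 + $2,455.80 + $3,199.56 = $18,801.60
Monthly = $18,801.60 / 12 = $1,566.80
Shortage spread = $606.00 / 24 = $25.25/mo
New monthly escrow = $1,566.80 + $25.25 = $1,592.05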